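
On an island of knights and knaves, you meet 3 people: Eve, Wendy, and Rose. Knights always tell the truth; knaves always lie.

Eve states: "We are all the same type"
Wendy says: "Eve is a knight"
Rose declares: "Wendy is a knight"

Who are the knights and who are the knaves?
Eve is a knight.
Wendy is a knight.
Rose is a knight.

Verification:
- Eve (knight) says "We are all the same type" - this is TRUE because Eve, Wendy, and Rose are knights.
- Wendy (knight) says "Eve is a knight" - this is TRUE because Eve is a knight.
- Rose (knight) says "Wendy is a knight" - this is TRUE because Wendy is a knight.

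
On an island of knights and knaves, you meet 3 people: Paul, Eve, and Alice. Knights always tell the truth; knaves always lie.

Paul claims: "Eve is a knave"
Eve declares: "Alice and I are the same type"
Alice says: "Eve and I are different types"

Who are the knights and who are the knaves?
Paul is a knight.
Eve is a knave.
Alice is a knight.

Verification:
- Paul (knight) says "Eve is a knave" - this is TRUE because Eve is a knave.
- Eve (knave) says "Alice and I are the same type" - this is FALSE (a lie) because Eve is a knave and Alice is a knight.
- Alice (knight) says "Eve and I are different types" - this is TRUE because Alice is a knight and Eve is a knave.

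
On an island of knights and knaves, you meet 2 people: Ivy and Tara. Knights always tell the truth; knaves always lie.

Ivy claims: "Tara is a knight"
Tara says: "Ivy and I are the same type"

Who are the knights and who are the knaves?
Ivy is a knight.
Tara is a knight.

Verification:
- Ivy (knight) says "Tara is a knight" - this is TRUE because Tara is a knight.
- Tara (knight) says "Ivy and I are the same type" - this is TRUE because Tara is a knight and Ivy is a knight.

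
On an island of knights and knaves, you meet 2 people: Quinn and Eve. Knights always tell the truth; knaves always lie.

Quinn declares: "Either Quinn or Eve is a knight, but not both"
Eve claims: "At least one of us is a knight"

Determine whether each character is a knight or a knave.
Quinn is a knave.
Eve is a knave.

Verification:
- Quinn (knave) says "Either Quinn or Eve is a knight, but not both" - this is FALSE (a lie) because Quinn is a knave and Eve is a knave.
- Eve (knave) says "At least one of us is a knight" - this is FALSE (a lie) because no one is a knight.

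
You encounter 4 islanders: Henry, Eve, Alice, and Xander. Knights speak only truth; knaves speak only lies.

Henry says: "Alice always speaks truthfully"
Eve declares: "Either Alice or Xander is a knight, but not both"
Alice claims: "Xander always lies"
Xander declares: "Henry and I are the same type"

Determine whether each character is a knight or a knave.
Henry is a knight.
Eve is a knight.
Alice is a knight.
Xander is a knave.

Verification:
- Henry (knight) says "Alice always speaks truthfully" - this is TRUE because Alice is a knight.
- Eve (knight) says "Either Alice or Xander is a knight, but not both" - this is TRUE because Alice is a knight and Xander is a knave.
- Alice (knight) says "Xander always lies" - this is TRUE because Xander is a knave.
- Xander (knave) says "Henry and I are the same type" - this is FALSE (a lie) because Xander is a knave and Henry is a knight.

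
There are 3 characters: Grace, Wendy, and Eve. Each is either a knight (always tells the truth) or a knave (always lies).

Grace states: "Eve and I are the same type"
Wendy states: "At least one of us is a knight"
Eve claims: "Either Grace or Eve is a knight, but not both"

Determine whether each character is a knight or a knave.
Grace is a knave.
Wendy is a knight.
Eve is a knight.

Verification:
- Grace (knave) says "Eve and I are the same type" - this is FALSE (a lie) because Grace is a knave and Eve is a knight.
- Wendy (knight) says "At least one of us is a knight" - this is TRUE because Wendy and Eve are knights.
- Eve (knight) says "Either Grace or Eve is a knight, but not both" - this is TRUE because Grace is a knave and Eve is a knight.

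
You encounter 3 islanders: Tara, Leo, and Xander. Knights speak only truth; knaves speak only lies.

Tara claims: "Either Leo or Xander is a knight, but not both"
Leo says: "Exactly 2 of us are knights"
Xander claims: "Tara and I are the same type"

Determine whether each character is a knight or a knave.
Tara is a knight.
Leo is a knight.
Xander is a knave.

Verification:
- Tara (knight) says "Either Leo or Xander is a knight, but not both" - this is TRUE because Leo is a knight and Xander is a knave.
- Leo (knight) says "Exactly 2 of us are knights" - this is TRUE because there are 2 knights.
- Xander (knave) says "Tara and I are the same type" - this is FALSE (a lie) because Xander is a knave and Tara is a knight.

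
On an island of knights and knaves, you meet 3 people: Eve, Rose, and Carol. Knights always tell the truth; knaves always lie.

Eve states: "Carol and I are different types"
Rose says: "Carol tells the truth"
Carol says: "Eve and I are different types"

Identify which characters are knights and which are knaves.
Eve is a knave.
Rose is a knave.
Carol is a knave.

Verification:
- Eve (knave) says "Carol and I are different types" - this is FALSE (a lie) because Eve is a knave and Carol is a knave.
- Rose (knave) says "Carol tells the truth" - this is FALSE (a lie) because Carol is a knave.
- Carol (knave) says "Eve and I are different types" - this is FALSE (a lie) because Carol is a knave and Eve is a knave.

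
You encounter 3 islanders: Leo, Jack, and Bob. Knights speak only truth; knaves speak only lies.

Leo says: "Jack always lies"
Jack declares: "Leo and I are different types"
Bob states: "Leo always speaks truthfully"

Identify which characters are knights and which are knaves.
Leo is a knave.
Jack is a knight.
Bob is a knave.

Verification:
- Leo (knave) says "Jack always lies" - this is FALSE (a lie) because Jack is a knight.
- Jack (knight) says "Leo and I are different types" - this is TRUE because Jack is a knight and Leo is a knave.
- Bob (knave) says "Leo always speaks truthfully" - this is FALSE (a lie) because Leo is a knave.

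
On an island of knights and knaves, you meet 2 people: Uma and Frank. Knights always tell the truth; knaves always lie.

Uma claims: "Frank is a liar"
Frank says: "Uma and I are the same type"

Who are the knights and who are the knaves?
Uma is a knight.
Frank is a knave.

Verification:
- Uma (knight) says "Frank is a liar" - this is TRUE because Frank is a knave.
- Frank (knave) says "Uma and I are the same type" - this is FALSE (a lie) because Frank is a knave and Uma is a knight.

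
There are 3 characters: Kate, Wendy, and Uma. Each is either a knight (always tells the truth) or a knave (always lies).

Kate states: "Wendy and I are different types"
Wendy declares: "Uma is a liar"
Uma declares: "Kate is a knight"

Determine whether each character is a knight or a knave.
Kate is a knight.
Wendy is a knave.
Uma is a knight.

Verification:
- Kate (knight) says "Wendy and I are different types" - this is TRUE because Kate is a knight and Wendy is a knave.
- Wendy (knave) says "Uma is a liar" - this is FALSE (a lie) because Uma is a knight.
- Uma (knight) says "Kate is a knight" - this is TRUE because Kate is a knight.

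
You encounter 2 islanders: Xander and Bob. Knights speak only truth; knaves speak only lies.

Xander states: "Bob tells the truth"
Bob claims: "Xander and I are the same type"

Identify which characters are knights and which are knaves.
Xander is a knight.
Bob is a knight.

Verification:
- Xander (knight) says "Bob tells the truth" - this is TRUE because Bob is a knight.
- Bob (knight) says "Xander and I are the same type" - this is TRUE because Bob is a knight and Xander is a knight.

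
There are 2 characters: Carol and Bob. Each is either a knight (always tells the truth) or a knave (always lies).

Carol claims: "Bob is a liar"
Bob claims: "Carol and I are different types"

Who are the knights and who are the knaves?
Carol is a knave.
Bob is a knight.

Verification:
- Carol (knave) says "Bob is a liar" - this is FALSE (a lie) because Bob is a knight.
- Bob (knight) says "Carol and I are different types" - this is TRUE because Bob is a knight and Carol is a knave.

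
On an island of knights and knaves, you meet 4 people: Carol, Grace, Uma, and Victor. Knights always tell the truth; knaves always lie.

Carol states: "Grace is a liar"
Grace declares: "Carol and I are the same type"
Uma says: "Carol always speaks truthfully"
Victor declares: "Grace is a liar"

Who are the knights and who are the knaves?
Carol is a knight.
Grace is a knave.
Uma is a knight.
Victor is a knight.

Verification:
- Carol (knight) says "Grace is a liar" - this is TRUE because Grace is a knave.
- Grace (knave) says "Carol and I are the same type" - this is FALSE (a lie) because Grace is a knave and Carol is a knight.
- Uma (knight) says "Carol always speaks truthfully" - this is TRUE because Carol is a knight.
- Victor (knight) says "Grace is a liar" - this is TRUE because Grace is a knave.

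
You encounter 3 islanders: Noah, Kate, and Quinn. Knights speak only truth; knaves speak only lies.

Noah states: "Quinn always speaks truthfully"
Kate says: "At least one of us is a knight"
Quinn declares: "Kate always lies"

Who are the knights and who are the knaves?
Noah is a knave.
Kate is a knight.
Quinn is a knave.

Verification:
- Noah (knave) says "Quinn always speaks truthfully" - this is FALSE (a lie) because Quinn is a knave.
- Kate (knight) says "At least one of us is a knight" - this is TRUE because Kate is a knight.
- Quinn (knave) says "Kate always lies" - this is FALSE (a lie) because Kate is a knight.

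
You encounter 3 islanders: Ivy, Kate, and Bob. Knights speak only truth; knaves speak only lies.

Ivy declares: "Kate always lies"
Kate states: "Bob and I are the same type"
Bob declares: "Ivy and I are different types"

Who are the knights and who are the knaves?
Ivy is a knave.
Kate is a knight.
Bob is a knight.

Verification:
- Ivy (knave) says "Kate always lies" - this is FALSE (a lie) because Kate is a knight.
- Kate (knight) says "Bob and I are the same type" - this is TRUE because Kate is a knight and Bob is a knight.
- Bob (knight) says "Ivy and I are different types" - this is TRUE because Bob is a knight and Ivy is a knave.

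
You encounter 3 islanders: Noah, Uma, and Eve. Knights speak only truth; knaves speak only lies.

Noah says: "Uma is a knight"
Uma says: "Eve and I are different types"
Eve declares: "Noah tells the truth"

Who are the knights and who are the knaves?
Noah is a knave.
Uma is a knave.
Eve is a knave.

Verification:
- Noah (knave) says "Uma is a knight" - this is FALSE (a lie) because Uma is a knave.
- Uma (knave) says "Eve and I are different types" - this is FALSE (a lie) because Uma is a knave and Eve is a knave.
- Eve (knave) says "Noah tells the truth" - this is FALSE (a lie) because Noah is a knave.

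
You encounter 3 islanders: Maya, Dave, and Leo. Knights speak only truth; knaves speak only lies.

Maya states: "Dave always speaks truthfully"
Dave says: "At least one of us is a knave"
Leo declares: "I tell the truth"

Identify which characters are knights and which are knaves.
Maya is a knight.
Dave is a knight.
Leo is a knave.

Verification:
- Maya (knight) says "Dave always speaks truthfully" - this is TRUE because Dave is a knight.
- Dave (knight) says "At least one of us is a knave" - this is TRUE because Leo is a knave.
- Leo (knave) says "I tell the truth" - this is FALSE (a lie) because Leo is a knave.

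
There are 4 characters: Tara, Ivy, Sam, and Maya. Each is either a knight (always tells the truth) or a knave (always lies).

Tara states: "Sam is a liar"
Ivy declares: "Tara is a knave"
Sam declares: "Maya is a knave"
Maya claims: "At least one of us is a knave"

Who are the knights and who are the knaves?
Tara is a knight.
Ivy is a knave.
Sam is a knave.
Maya is a knight.

Verification:
- Tara (knight) says "Sam is a liar" - this is TRUE because Sam is a knave.
- Ivy (knave) says "Tara is a knave" - this is FALSE (a lie) because Tara is a knight.
- Sam (knave) says "Maya is a knave" - this is FALSE (a lie) because Maya is a knight.
- Maya (knight) says "At least one of us is a knave" - this is TRUE because Ivy and Sam are knaves.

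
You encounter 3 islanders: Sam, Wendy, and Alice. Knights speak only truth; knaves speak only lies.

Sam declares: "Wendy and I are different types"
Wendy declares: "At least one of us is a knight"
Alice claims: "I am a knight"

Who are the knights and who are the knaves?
Sam is a knave.
Wendy is a knave.
Alice is a knave.

Verification:
- Sam (knave) says "Wendy and I are different types" - this is FALSE (a lie) because Sam is a knave and Wendy is a knave.
- Wendy (knave) says "At least one of us is a knight" - this is FALSE (a lie) because no one is a knight.
- Alice (knave) says "I am a knight" - this is FALSE (a lie) because Alice is a knave.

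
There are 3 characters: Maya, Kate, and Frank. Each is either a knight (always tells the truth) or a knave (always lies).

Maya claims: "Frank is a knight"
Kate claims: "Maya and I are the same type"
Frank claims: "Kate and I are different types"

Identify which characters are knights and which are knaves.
Maya is a knight.
Kate is a knave.
Frank is a knight.

Verification:
- Maya (knight) says "Frank is a knight" - this is TRUE because Frank is a knight.
- Kate (knave) says "Maya and I are the same type" - this is FALSE (a lie) because Kate is a knave and Maya is a knight.
- Frank (knight) says "Kate and I are different types" - this is TRUE because Frank is a knight and Kate is a knave.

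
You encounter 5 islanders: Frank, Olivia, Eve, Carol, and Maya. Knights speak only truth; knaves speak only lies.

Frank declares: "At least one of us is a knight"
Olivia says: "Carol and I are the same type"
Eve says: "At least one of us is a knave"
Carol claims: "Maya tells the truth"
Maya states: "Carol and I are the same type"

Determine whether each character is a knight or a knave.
Frank is a knight.
Olivia is a knave.
Eve is a knight.
Carol is a knight.
Maya is a knight.

Verification:
- Frank (knight) says "At least one of us is a knight" - this is TRUE because Frank, Eve, Carol, and Maya are knights.
- Olivia (knave) says "Carol and I are the same type" - this is FALSE (a lie) because Olivia is a knave and Carol is a knight.
- Eve (knight) says "At least one of us is a knave" - this is TRUE because Olivia is a knave.
- Carol (knight) says "Maya tells the truth" - this is TRUE because Maya is a knight.
- Maya (knight) says "Carol and I are the same type" - this is TRUE because Maya is a knight and Carol is a knight.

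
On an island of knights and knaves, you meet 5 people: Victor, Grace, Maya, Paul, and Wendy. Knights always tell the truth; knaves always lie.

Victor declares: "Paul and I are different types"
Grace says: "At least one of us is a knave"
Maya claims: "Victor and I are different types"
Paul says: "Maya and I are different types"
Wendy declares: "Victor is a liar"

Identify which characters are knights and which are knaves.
Victor is a knave.
Grace is a knight.
Maya is a knave.
Paul is a knave.
Wendy is a knight.

Verification:
- Victor (knave) says "Paul and I are different types" - this is FALSE (a lie) because Victor is a knave and Paul is a knave.
- Grace (knight) says "At least one of us is a knave" - this is TRUE because Victor, Maya, and Paul are knaves.
- Maya (knave) says "Victor and I are different types" - this is FALSE (a lie) because Maya is a knave and Victor is a knave.
- Paul (knave) says "Maya and I are different types" - this is FALSE (a lie) because Paul is a knave and Maya is a knave.
- Wendy (knight) says "Victor is a liar" - this is TRUE because Victor is a knave.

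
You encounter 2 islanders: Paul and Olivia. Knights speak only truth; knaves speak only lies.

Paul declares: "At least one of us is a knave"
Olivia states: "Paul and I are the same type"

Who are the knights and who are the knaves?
Paul is a knight.
Olivia is a knave.

Verification:
- Paul (knight) says "At least one of us is a knave" - this is TRUE because Olivia is a knave.
- Olivia (knave) says "Paul and I are the same type" - this is FALSE (a lie) because Olivia is a knave and Paul is a knight.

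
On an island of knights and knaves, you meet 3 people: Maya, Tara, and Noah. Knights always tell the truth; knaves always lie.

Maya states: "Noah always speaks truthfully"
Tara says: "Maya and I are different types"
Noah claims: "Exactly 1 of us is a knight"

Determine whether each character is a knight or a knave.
Maya is a knave.
Tara is a knave.
Noah is a knave.

Verification:
- Maya (knave) says "Noah always speaks truthfully" - this is FALSE (a lie) because Noah is a knave.
- Tara (knave) says "Maya and I are different types" - this is FALSE (a lie) because Tara is a knave and Maya is a knave.
- Noah (knave) says "Exactly 1 of us is a knight" - this is FALSE (a lie) because there are 0 knights.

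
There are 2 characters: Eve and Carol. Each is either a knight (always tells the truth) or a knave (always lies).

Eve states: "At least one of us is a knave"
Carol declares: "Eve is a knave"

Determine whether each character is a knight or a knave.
Eve is a knight.
Carol is a knave.

Verification:
- Eve (knight) says "At least one of us is a knave" - this is TRUE because Carol is a knave.
- Carol (knave) says "Eve is a knave" - this is FALSE (a lie) because Eve is a knight.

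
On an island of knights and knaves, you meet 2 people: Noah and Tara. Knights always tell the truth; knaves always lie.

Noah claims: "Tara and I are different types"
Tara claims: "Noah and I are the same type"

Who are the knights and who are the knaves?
Noah is a knight.
Tara is a knave.

Verification:
- Noah (knight) says "Tara and I are different types" - this is TRUE because Noah is a knight and Tara is a knave.
- Tara (knave) says "Noah and I are the same type" - this is FALSE (a lie) because Tara is a knave and Noah is a knight.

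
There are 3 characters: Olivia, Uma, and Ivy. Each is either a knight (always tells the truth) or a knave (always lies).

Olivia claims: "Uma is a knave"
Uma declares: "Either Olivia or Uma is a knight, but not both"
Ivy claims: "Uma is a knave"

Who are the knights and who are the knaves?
Olivia is a knave.
Uma is a knight.
Ivy is a knave.

Verification:
- Olivia (knave) says "Uma is a knave" - this is FALSE (a lie) because Uma is a knight.
- Uma (knight) says "Either Olivia or Uma is a knight, but not both" - this is TRUE because Olivia is a knave and Uma is a knight.
- Ivy (knave) says "Uma is a knave" - this is FALSE (a lie) because Uma is a knight.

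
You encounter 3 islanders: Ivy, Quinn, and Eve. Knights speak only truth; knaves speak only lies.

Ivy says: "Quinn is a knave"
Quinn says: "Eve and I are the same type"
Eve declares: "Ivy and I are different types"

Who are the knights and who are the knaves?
Ivy is a knave.
Quinn is a knight.
Eve is a knight.

Verification:
- Ivy (knave) says "Quinn is a knave" - this is FALSE (a lie) because Quinn is a knight.
- Quinn (knight) says "Eve and I are the same type" - this is TRUE because Quinn is a knight and Eve is a knight.
- Eve (knight) says "Ivy and I are different types" - this is TRUE because Eve is a knight and Ivy is a knave.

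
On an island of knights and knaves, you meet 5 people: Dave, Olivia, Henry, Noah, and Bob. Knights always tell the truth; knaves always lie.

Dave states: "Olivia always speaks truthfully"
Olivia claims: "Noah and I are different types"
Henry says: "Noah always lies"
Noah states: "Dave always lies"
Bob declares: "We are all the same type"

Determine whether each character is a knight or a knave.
Dave is a knight.
Olivia is a knight.
Henry is a knight.
Noah is a knave.
Bob is a knave.

Verification:
- Dave (knight) says "Olivia always speaks truthfully" - this is TRUE because Olivia is a knight.
- Olivia (knight) says "Noah and I are different types" - this is TRUE because Olivia is a knight and Noah is a knave.
- Henry (knight) says "Noah always lies" - this is TRUE because Noah is a knave.
- Noah (knave) says "Dave always lies" - this is FALSE (a lie) because Dave is a knight.
- Bob (knave) says "We are all the same type" - this is FALSE (a lie) because Dave, Olivia, and Henry are knights and Noah and Bob are knaves.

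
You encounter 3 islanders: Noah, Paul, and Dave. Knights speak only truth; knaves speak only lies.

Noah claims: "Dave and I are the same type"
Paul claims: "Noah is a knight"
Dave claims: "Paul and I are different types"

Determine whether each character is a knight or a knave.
Noah is a knave.
Paul is a knave.
Dave is a knight.

Verification:
- Noah (knave) says "Dave and I are the same type" - this is FALSE (a lie) because Noah is a knave and Dave is a knight.
- Paul (knave) says "Noah is a knight" - this is FALSE (a lie) because Noah is a knave.
- Dave (knight) says "Paul and I are different types" - this is TRUE because Dave is a knight and Paul is a knave.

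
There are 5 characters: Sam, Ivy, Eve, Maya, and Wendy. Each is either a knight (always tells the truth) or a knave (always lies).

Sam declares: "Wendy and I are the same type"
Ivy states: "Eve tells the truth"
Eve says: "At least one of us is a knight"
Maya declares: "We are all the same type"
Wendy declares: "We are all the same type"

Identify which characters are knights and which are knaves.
Sam is a knight.
Ivy is a knight.
Eve is a knight.
Maya is a knight.
Wendy is a knight.

Verification:
- Sam (knight) says "Wendy and I are the same type" - this is TRUE because Sam is a knight and Wendy is a knight.
- Ivy (knight) says "Eve tells the truth" - this is TRUE because Eve is a knight.
- Eve (knight) says "At least one of us is a knight" - this is TRUE because Sam, Ivy, Eve, Maya, and Wendy are knights.
- Maya (knight) says "We are all the same type" - this is TRUE because Sam, Ivy, Eve, Maya, and Wendy are knights.
- Wendy (knight) says "We are all the same type" - this is TRUE because Sam, Ivy, Eve, Maya, and Wendy are knights.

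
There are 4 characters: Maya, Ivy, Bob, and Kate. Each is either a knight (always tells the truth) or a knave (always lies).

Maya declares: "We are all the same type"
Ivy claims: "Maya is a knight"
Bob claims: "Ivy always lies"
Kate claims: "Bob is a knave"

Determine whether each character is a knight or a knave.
Maya is a knave.
Ivy is a knave.
Bob is a knight.
Kate is a knave.

Verification:
- Maya (knave) says "We are all the same type" - this is FALSE (a lie) because Bob is a knight and Maya, Ivy, and Kate are knaves.
- Ivy (knave) says "Maya is a knight" - this is FALSE (a lie) because Maya is a knave.
- Bob (knight) says "Ivy always lies" - this is TRUE because Ivy is a knave.
- Kate (knave) says "Bob is a knave" - this is FALSE (a lie) because Bob is a knight.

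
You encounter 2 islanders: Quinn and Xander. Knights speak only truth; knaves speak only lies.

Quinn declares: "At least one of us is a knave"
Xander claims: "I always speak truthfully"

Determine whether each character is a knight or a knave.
Quinn is a knight.
Xander is a knave.

Verification:
- Quinn (knight) says "At least one of us is a knave" - this is TRUE because Xander is a knave.
- Xander (knave) says "I always speak truthfully" - this is FALSE (a lie) because Xander is a knave.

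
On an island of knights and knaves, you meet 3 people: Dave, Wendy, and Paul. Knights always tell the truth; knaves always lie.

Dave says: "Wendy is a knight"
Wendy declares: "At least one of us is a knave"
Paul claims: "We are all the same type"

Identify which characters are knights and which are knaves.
Dave is a knight.
Wendy is a knight.
Paul is a knave.

Verification:
- Dave (knight) says "Wendy is a knight" - this is TRUE because Wendy is a knight.
- Wendy (knight) says "At least one of us is a knave" - this is TRUE because Paul is a knave.
- Paul (knave) says "We are all the same type" - this is FALSE (a lie) because Dave and Wendy are knights and Paul is a knave.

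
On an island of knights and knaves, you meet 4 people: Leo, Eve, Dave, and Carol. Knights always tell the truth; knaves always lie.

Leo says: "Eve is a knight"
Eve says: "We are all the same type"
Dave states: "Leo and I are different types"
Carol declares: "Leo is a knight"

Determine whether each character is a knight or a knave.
Leo is a knave.
Eve is a knave.
Dave is a knight.
Carol is a knave.

Verification:
- Leo (knave) says "Eve is a knight" - this is FALSE (a lie) because Eve is a knave.
- Eve (knave) says "We are all the same type" - this is FALSE (a lie) because Dave is a knight and Leo, Eve, and Carol are knaves.
- Dave (knight) says "Leo and I are different types" - this is TRUE because Dave is a knight and Leo is a knave.
- Carol (knave) says "Leo is a knight" - this is FALSE (a lie) because Leo is a knave.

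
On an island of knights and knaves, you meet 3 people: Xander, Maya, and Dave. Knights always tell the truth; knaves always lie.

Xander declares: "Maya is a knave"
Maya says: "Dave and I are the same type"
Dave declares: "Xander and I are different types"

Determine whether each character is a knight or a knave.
Xander is a knave.
Maya is a knight.
Dave is a knight.

Verification:
- Xander (knave) says "Maya is a knave" - this is FALSE (a lie) because Maya is a knight.
- Maya (knight) says "Dave and I are the same type" - this is TRUE because Maya is a knight and Dave is a knight.
- Dave (knight) says "Xander and I are different types" - this is TRUE because Dave is a knight and Xander is a knave.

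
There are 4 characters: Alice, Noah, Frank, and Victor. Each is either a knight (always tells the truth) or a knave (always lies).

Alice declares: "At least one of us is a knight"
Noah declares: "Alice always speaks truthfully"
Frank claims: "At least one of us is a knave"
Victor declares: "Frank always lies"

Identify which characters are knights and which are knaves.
Alice is a knight.
Noah is a knight.
Frank is a knight.
Victor is a knave.

Verification:
- Alice (knight) says "At least one of us is a knight" - this is TRUE because Alice, Noah, and Frank are knights.
- Noah (knight) says "Alice always speaks truthfully" - this is TRUE because Alice is a knight.
- Frank (knight) says "At least one of us is a knave" - this is TRUE because Victor is a knave.
- Victor (knave) says "Frank always lies" - this is FALSE (a lie) because Frank is a knight.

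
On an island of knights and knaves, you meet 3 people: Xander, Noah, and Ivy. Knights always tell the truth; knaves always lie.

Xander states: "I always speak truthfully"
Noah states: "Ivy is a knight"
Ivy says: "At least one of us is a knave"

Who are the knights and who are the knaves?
Xander is a knave.
Noah is a knight.
Ivy is a knight.

Verification:
- Xander (knave) says "I always speak truthfully" - this is FALSE (a lie) because Xander is a knave.
- Noah (knight) says "Ivy is a knight" - this is TRUE because Ivy is a knight.
- Ivy (knight) says "At least one of us is a knave" - this is TRUE because Xander is a knave.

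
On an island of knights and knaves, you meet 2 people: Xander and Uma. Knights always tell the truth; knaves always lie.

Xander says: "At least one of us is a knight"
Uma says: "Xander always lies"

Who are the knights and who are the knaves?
Xander is a knight.
Uma is a knave.

Verification:
- Xander (knight) says "At least one of us is a knight" - this is TRUE because Xander is a knight.
- Uma (knave) says "Xander always lies" - this is FALSE (a lie) because Xander is a knight.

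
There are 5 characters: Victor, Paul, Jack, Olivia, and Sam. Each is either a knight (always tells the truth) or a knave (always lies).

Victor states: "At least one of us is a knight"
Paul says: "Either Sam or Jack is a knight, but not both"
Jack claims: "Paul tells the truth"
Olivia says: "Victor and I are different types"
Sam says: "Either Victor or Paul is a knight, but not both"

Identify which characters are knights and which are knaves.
Victor is a knave.
Paul is a knave.
Jack is a knave.
Olivia is a knave.
Sam is a knave.

Verification:
- Victor (knave) says "At least one of us is a knight" - this is FALSE (a lie) because no one is a knight.
- Paul (knave) says "Either Sam or Jack is a knight, but not both" - this is FALSE (a lie) because Sam is a knave and Jack is a knave.
- Jack (knave) says "Paul tells the truth" - this is FALSE (a lie) because Paul is a knave.
- Olivia (knave) says "Victor and I are different types" - this is FALSE (a lie) because Olivia is a knave and Victor is a knave.
- Sam (knave) says "Either Victor or Paul is a knight, but not both" - this is FALSE (a lie) because Victor is a knave and Paul is a knave.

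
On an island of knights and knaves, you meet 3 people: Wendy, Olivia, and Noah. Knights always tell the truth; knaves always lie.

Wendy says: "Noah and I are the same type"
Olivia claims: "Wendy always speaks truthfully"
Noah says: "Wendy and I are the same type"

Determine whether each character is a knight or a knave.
Wendy is a knight.
Olivia is a knight.
Noah is a knight.

Verification:
- Wendy (knight) says "Noah and I are the same type" - this is TRUE because Wendy is a knight and Noah is a knight.
- Olivia (knight) says "Wendy always speaks truthfully" - this is TRUE because Wendy is a knight.
- Noah (knight) says "Wendy and I are the same type" - this is TRUE because Noah is a knight and Wendy is a knight.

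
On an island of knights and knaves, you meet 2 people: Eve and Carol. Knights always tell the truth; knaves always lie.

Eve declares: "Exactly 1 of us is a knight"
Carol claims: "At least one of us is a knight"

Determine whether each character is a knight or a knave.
Eve is a knave.
Carol is a knave.

Verification:
- Eve (knave) says "Exactly 1 of us is a knight" - this is FALSE (a lie) because there are 0 knights.
- Carol (knave) says "At least one of us is a knight" - this is FALSE (a lie) because no one is a knight.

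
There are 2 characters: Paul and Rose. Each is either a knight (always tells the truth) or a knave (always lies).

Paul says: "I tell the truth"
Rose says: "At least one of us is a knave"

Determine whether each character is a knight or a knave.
Paul is a knave.
Rose is a knight.

Verification:
- Paul (knave) says "I tell the truth" - this is FALSE (a lie) because Paul is a knave.
- Rose (knight) says "At least one of us is a knave" - this is TRUE because Paul is a knave.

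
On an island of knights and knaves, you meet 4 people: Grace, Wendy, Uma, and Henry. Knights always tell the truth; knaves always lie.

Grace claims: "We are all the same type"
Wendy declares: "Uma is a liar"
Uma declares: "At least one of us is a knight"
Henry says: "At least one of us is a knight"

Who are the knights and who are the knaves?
Grace is a knave.
Wendy is a knave.
Uma is a knight.
Henry is a knight.

Verification:
- Grace (knave) says "We are all the same type" - this is FALSE (a lie) because Uma and Henry are knights and Grace and Wendy are knaves.
- Wendy (knave) says "Uma is a liar" - this is FALSE (a lie) because Uma is a knight.
- Uma (knight) says "At least one of us is a knight" - this is TRUE because Uma and Henry are knights.
- Henry (knight) says "At least one of us is a knight" - this is TRUE because Uma and Henry are knights.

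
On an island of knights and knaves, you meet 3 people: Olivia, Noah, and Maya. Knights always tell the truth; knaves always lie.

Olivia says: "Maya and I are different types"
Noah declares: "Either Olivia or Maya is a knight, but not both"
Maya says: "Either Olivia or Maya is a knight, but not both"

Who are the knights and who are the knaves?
Olivia is a knave.
Noah is a knave.
Maya is a knave.

Verification:
- Olivia (knave) says "Maya and I are different types" - this is FALSE (a lie) because Olivia is a knave and Maya is a knave.
- Noah (knave) says "Either Olivia or Maya is a knight, but not both" - this is FALSE (a lie) because Olivia is a knave and Maya is a knave.
- Maya (knave) says "Either Olivia or Maya is a knight, but not both" - this is FALSE (a lie) because Olivia is a knave and Maya is a knave.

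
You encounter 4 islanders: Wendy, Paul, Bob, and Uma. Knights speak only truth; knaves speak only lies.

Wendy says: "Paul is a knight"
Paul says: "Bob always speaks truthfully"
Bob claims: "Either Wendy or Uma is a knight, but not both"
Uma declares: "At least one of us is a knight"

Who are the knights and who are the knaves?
Wendy is a knave.
Paul is a knave.
Bob is a knave.
Uma is a knave.

Verification:
- Wendy (knave) says "Paul is a knight" - this is FALSE (a lie) because Paul is a knave.
- Paul (knave) says "Bob always speaks truthfully" - this is FALSE (a lie) because Bob is a knave.
- Bob (knave) says "Either Wendy or Uma is a knight, but not both" - this is FALSE (a lie) because Wendy is a knave and Uma is a knave.
- Uma (knave) says "At least one of us is a knight" - this is FALSE (a lie) because no one is a knight.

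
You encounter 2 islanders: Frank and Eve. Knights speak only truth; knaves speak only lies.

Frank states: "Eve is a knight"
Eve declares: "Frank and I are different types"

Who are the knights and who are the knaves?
Frank is a knave.
Eve is a knave.

Verification:
- Frank (knave) says "Eve is a knight" - this is FALSE (a lie) because Eve is a knave.
- Eve (knave) says "Frank and I are different types" - this is FALSE (a lie) because Eve is a knave and Frank is a knave.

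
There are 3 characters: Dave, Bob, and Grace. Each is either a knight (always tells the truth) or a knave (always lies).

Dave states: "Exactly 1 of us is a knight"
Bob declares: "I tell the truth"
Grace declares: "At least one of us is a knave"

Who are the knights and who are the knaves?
Dave is a knave.
Bob is a knight.
Grace is a knight.

Verification:
- Dave (knave) says "Exactly 1 of us is a knight" - this is FALSE (a lie) because there are 2 knights.
- Bob (knight) says "I tell the truth" - this is TRUE because Bob is a knight.
- Grace (knight) says "At least one of us is a knave" - this is TRUE because Dave is a knave.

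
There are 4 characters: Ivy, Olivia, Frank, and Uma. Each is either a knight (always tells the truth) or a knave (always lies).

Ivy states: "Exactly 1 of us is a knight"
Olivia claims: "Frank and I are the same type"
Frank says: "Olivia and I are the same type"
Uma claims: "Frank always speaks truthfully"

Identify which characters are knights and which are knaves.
Ivy is a knave.
Olivia is a knight.
Frank is a knight.
Uma is a knight.

Verification:
- Ivy (knave) says "Exactly 1 of us is a knight" - this is FALSE (a lie) because there are 3 knights.
- Olivia (knight) says "Frank and I are the same type" - this is TRUE because Olivia is a knight and Frank is a knight.
- Frank (knight) says "Olivia and I are the same type" - this is TRUE because Frank is a knight and Olivia is a knight.
- Uma (knight) says "Frank always speaks truthfully" - this is TRUE because Frank is a knight.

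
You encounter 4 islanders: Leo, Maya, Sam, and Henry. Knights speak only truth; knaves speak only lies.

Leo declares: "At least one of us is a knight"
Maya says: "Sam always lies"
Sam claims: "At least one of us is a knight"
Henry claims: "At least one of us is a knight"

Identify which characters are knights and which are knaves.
Leo is a knight.
Maya is a knave.
Sam is a knight.
Henry is a knight.

Verification:
- Leo (knight) says "At least one of us is a knight" - this is TRUE because Leo, Sam, and Henry are knights.
- Maya (knave) says "Sam always lies" - this is FALSE (a lie) because Sam is a knight.
- Sam (knight) says "At least one of us is a knight" - this is TRUE because Leo, Sam, and Henry are knights.
- Henry (knight) says "At least one of us is a knight" - this is TRUE because Leo, Sam, and Henry are knights.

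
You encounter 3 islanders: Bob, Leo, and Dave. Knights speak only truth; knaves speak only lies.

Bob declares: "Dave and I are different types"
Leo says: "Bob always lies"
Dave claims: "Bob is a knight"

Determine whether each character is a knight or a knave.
Bob is a knave.
Leo is a knight.
Dave is a knave.

Verification:
- Bob (knave) says "Dave and I are different types" - this is FALSE (a lie) because Bob is a knave and Dave is a knave.
- Leo (knight) says "Bob always lies" - this is TRUE because Bob is a knave.
- Dave (knave) says "Bob is a knight" - this is FALSE (a lie) because Bob is a knave.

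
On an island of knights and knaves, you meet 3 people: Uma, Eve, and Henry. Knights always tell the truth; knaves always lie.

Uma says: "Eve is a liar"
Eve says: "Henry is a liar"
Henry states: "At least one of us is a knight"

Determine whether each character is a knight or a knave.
Uma is a knight.
Eve is a knave.
Henry is a knight.

Verification:
- Uma (knight) says "Eve is a liar" - this is TRUE because Eve is a knave.
- Eve (knave) says "Henry is a liar" - this is FALSE (a lie) because Henry is a knight.
- Henry (knight) says "At least one of us is a knight" - this is TRUE because Uma and Henry are knights.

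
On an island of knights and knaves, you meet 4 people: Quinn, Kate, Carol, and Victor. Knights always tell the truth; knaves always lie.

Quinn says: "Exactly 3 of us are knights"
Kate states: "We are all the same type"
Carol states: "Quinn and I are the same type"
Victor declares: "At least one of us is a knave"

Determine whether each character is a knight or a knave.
Quinn is a knight.
Kate is a knave.
Carol is a knight.
Victor is a knight.

Verification:
- Quinn (knight) says "Exactly 3 of us are knights" - this is TRUE because there are 3 knights.
- Kate (knave) says "We are all the same type" - this is FALSE (a lie) because Quinn, Carol, and Victor are knights and Kate is a knave.
- Carol (knight) says "Quinn and I are the same type" - this is TRUE because Carol is a knight and Quinn is a knight.
- Victor (knight) says "At least one of us is a knave" - this is TRUE because Kate is a knave.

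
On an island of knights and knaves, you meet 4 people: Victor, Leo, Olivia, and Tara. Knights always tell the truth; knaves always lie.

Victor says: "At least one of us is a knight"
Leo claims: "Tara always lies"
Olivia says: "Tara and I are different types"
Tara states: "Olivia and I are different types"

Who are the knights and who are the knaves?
Victor is a knight.
Leo is a knight.
Olivia is a knave.
Tara is a knave.

Verification:
- Victor (knight) says "At least one of us is a knight" - this is TRUE because Victor and Leo are knights.
- Leo (knight) says "Tara always lies" - this is TRUE because Tara is a knave.
- Olivia (knave) says "Tara and I are different types" - this is FALSE (a lie) because Olivia is a knave and Tara is a knave.
- Tara (knave) says "Olivia and I are different types" - this is FALSE (a lie) because Tara is a knave and Olivia is a knave.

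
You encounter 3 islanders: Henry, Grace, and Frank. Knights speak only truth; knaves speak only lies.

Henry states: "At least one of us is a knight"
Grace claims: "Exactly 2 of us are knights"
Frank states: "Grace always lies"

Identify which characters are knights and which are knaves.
Henry is a knight.
Grace is a knight.
Frank is a knave.

Verification:
- Henry (knight) says "At least one of us is a knight" - this is TRUE because Henry and Grace are knights.
- Grace (knight) says "Exactly 2 of us are knights" - this is TRUE because there are 2 knights.
- Frank (knave) says "Grace always lies" - this is FALSE (a lie) because Grace is a knight.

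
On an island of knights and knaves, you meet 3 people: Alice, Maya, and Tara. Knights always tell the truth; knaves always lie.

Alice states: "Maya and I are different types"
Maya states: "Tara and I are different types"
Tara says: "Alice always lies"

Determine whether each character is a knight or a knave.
Alice is a knight.
Maya is a knave.
Tara is a knave.

Verification:
- Alice (knight) says "Maya and I are different types" - this is TRUE because Alice is a knight and Maya is a knave.
- Maya (knave) says "Tara and I are different types" - this is FALSE (a lie) because Maya is a knave and Tara is a knave.
- Tara (knave) says "Alice always lies" - this is FALSE (a lie) because Alice is a knight.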